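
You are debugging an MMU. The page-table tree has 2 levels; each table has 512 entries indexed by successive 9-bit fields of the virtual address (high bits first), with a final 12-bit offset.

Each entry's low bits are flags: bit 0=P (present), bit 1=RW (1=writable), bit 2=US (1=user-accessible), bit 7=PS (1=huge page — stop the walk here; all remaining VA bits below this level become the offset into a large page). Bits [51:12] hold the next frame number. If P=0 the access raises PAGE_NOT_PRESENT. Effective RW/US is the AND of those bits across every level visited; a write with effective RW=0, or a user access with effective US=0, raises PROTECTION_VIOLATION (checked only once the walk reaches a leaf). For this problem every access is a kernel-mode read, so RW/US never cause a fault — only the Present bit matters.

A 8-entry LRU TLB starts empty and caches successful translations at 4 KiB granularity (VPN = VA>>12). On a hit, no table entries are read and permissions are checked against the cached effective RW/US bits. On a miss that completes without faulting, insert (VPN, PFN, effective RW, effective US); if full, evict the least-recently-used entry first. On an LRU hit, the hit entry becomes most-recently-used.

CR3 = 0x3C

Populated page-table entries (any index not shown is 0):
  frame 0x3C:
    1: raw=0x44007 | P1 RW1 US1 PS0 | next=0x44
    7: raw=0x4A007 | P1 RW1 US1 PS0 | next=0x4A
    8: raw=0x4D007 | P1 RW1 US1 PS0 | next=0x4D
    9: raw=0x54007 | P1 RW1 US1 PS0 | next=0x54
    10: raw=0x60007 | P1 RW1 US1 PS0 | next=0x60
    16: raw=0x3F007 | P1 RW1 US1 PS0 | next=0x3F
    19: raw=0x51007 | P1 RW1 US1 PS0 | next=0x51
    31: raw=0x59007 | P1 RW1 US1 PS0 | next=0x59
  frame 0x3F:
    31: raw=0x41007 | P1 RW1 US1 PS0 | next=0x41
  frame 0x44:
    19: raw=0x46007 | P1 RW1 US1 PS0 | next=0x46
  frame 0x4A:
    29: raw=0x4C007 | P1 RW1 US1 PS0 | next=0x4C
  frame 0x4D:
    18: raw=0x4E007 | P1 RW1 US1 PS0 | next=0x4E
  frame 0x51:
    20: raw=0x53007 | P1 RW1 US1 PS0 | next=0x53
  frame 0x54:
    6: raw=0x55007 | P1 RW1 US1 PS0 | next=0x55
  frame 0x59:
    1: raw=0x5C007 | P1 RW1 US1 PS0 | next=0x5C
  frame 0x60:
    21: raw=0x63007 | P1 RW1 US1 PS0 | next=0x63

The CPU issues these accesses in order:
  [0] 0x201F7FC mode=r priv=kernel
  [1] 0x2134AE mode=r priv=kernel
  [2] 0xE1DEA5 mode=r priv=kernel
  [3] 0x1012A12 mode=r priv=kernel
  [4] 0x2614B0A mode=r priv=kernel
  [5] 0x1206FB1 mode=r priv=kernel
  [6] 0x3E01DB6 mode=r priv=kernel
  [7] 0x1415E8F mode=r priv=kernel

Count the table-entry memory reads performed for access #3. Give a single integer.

Trace:
#0 VA=0x201F7FC (r,kernel):
  [0] read 0x3C idx=16: raw=0x3F007 flags P=1 W=1 U=1 S=0
  [1] read 0x3F idx=31: raw=0x41007 flags P=1 W=1 U=1 S=0
  ✓ 0x417FC  — 2 lookups
#1 VA=0x2134AE (r,kernel):
  [0] read 0x3C idx=1: raw=0x44007 flags P=1 W=1 U=1 S=0
  [1] read 0x44 idx=19: raw=0x46007 flags P=1 W=1 U=1 S=0
  ✓ 0x464AE  — 2 lookups
#2 VA=0xE1DEA5 (r,kernel):
  [0] read 0x3C idx=7: raw=0x4A007 flags P=1 W=1 U=1 S=0
  [1] read 0x4A idx=29: raw=0x4C007 flags P=1 W=1 U=1 S=0
  ✓ 0x4CEA5  — 2 lookups
#3 VA=0x1012A12 (r,kernel):
  [0] read 0x3C idx=8: raw=0x4D007 flags P=1 W=1 U=1 S=0
  [1] read 0x4D idx=18: raw=0x4E007 flags P=1 W=1 U=1 S=0
  ✓ 0x4EA12  — 2 lookups
#4 VA=0x2614B0A (r,kernel):
  [0] read 0x3C idx=19: raw=0x51007 flags P=1 W=1 U=1 S=0
  [1] read 0x51 idx=20: raw=0x53007 flags P=1 W=1 U=1 S=0
  ✓ 0x53B0A  — 2 lookups
#5 VA=0x1206FB1 (r,kernel):
  [0] read 0x3C idx=9: raw=0x54007 flags P=1 W=1 U=1 S=0
  [1] read 0x54 idx=6: raw=0x55007 flags P=1 W=1 U=1 S=0
  ✓ 0x55FB1  — 2 lookups
#6 VA=0x3E01DB6 (r,kernel):
  [0] read 0x3C idx=31: raw=0x59007 flags P=1 W=1 U=1 S=0
  [1] read 0x59 idx=1: raw=0x5C007 flags P=1 W=1 U=1 S=0
  ✓ 0x5CDB6  — 2 lookups
#7 VA=0x1415E8F (r,kernel):
  [0] read 0x3C idx=10: raw=0x60007 flags P=1 W=1 U=1 S=0
  [1] read 0x60 idx=21: raw=0x63007 flags P=1 W=1 U=1 S=0
  ✓ 0x63E8F  — 2 lookups

Entries read for #3: 2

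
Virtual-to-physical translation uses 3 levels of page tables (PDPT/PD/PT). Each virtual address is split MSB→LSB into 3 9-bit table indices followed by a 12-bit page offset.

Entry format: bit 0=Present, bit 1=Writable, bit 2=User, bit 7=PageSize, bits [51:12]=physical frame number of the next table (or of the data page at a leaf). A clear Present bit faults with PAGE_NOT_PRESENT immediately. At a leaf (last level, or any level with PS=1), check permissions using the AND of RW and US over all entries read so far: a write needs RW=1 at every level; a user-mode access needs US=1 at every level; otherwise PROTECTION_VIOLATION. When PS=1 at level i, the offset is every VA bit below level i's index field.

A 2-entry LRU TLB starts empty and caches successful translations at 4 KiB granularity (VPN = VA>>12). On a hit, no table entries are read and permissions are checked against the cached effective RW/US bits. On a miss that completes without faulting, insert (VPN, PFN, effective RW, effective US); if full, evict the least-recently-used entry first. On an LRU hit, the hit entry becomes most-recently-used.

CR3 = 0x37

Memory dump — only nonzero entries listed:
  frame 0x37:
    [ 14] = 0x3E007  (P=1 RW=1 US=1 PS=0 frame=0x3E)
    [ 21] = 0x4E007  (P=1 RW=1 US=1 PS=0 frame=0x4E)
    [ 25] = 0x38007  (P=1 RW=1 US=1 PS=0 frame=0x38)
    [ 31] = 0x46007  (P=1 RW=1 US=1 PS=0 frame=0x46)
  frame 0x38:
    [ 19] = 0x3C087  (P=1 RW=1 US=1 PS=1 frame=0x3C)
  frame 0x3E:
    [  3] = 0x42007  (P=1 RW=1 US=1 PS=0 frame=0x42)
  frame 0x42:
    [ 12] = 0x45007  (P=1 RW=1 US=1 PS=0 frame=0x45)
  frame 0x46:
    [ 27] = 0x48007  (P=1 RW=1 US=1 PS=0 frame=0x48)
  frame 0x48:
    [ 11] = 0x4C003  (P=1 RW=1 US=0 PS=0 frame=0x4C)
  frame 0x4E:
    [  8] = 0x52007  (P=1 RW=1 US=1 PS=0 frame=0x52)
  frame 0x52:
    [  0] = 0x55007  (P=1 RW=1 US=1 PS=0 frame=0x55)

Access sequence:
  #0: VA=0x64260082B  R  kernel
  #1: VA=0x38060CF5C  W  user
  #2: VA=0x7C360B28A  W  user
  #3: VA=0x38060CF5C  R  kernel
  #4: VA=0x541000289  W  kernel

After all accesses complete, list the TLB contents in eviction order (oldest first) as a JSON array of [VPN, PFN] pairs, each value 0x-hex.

Trace:
#0 VA=0x64260082B (r,kernel):
  L0: frame=0x37 idx=25 entry=0x38007 [P=1 RW=1 US=1 PS=0]
  L1: frame=0x38 idx=19 entry=0x3C087 [P=1 RW=1 US=1 PS=1]
  ⇒ phys 0x3C82B (huge @L1)  [2 reads]
#1 VA=0x38060CF5C (w,user):
  L0: frame=0x37 idx=14 entry=0x3E007 [P=1 RW=1 US=1 PS=0]
  L1: frame=0x3E idx=3 entry=0x42007 [P=1 RW=1 US=1 PS=0]
  L2: frame=0x42 idx=12 entry=0x45007 [P=1 RW=1 US=1 PS=0]
  ⇒ phys 0x45F5C  [3 reads]
#2 VA=0x7C360B28A (w,user):
  L0: frame=0x37 idx=31 entry=0x46007 [P=1 RW=1 US=1 PS=0]
  L1: frame=0x46 idx=27 entry=0x48007 [P=1 RW=1 US=1 PS=0]
  L2: frame=0x48 idx=11 entry=0x4C003 [P=1 RW=1 US=0 PS=0]
  ✗ PROTECTION_VIOLATION  [3 reads]
#3 VA=0x38060CF5C (r,kernel):
  TLB hit vpn=0x38060C → PA=0x45F5C
#4 VA=0x541000289 (w,kernel):
  L0: frame=0x37 idx=21 entry=0x4E007 [P=1 RW=1 US=1 PS=0]
  L1: frame=0x4E idx=8 entry=0x52007 [P=1 RW=1 US=1 PS=0]
  L2: frame=0x52 idx=0 entry=0x55007 [P=1 RW=1 US=1 PS=0]
  ⇒ phys 0x55289  [3 reads]

TLB: [["0x38060C", "0x45"], ["0x541000", "0x55"]]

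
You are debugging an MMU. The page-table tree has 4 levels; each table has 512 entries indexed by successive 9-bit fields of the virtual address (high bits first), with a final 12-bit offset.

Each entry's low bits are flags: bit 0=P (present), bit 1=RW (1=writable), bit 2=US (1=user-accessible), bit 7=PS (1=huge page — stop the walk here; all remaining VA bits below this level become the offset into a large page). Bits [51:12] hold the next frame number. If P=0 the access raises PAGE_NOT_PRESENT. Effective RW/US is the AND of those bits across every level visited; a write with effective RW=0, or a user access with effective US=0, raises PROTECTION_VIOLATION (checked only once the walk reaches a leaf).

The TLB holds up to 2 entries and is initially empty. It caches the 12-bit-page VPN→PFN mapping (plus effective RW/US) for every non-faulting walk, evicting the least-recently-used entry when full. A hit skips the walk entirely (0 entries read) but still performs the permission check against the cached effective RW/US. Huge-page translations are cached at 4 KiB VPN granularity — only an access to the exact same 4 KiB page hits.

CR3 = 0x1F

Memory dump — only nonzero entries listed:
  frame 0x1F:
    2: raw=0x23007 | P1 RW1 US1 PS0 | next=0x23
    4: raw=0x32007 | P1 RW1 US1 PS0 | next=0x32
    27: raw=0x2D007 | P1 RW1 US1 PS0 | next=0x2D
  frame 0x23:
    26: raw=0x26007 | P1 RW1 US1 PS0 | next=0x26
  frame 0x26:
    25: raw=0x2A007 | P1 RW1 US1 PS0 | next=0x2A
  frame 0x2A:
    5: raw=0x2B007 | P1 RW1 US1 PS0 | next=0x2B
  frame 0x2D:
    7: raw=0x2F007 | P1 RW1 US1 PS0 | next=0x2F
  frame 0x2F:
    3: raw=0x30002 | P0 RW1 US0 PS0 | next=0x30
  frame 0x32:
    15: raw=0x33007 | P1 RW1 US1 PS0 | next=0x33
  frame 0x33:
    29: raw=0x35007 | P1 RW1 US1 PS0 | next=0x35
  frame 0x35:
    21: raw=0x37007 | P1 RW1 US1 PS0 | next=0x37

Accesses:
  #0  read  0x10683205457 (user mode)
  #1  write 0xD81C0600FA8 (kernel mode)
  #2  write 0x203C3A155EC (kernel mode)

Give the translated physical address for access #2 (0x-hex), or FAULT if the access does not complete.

Trace:
#0 VA=0x10683205457 (r,user):
  L0 @0x1F[2] → 0x23007  P=1,RW=1,US=1,PS=0
  L1 @0x23[26] → 0x26007  P=1,RW=1,US=1,PS=0
  L2 @0x26[25] → 0x2A007  P=1,RW=1,US=1,PS=0
  L3 @0x2A[5] → 0x2B007  P=1,RW=1,US=1,PS=0
  ⇒ phys 0x2B457  [4 reads]
#1 VA=0xD81C0600FA8 (w,kernel):
  L0 @0x1F[27] → 0x2D007  P=1,RW=1,US=1,PS=0
  L1 @0x2D[7] → 0x2F007  P=1,RW=1,US=1,PS=0
  L2 @0x2F[3] → 0x30002  P=0,RW=1,US=0,PS=0
  ✗ PAGE_NOT_PRESENT  [3 reads]
#2 VA=0x203C3A155EC (w,kernel):
  L0 @0x1F[4] → 0x32007  P=1,RW=1,US=1,PS=0
  L1 @0x32[15] → 0x33007  P=1,RW=1,US=1,PS=0
  L2 @0x33[29] → 0x35007  P=1,RW=1,US=1,PS=0
  L3 @0x35[21] → 0x37007  P=1,RW=1,US=1,PS=0
  ⇒ phys 0x375EC  [4 reads]

Access #2 PA: 0x375EC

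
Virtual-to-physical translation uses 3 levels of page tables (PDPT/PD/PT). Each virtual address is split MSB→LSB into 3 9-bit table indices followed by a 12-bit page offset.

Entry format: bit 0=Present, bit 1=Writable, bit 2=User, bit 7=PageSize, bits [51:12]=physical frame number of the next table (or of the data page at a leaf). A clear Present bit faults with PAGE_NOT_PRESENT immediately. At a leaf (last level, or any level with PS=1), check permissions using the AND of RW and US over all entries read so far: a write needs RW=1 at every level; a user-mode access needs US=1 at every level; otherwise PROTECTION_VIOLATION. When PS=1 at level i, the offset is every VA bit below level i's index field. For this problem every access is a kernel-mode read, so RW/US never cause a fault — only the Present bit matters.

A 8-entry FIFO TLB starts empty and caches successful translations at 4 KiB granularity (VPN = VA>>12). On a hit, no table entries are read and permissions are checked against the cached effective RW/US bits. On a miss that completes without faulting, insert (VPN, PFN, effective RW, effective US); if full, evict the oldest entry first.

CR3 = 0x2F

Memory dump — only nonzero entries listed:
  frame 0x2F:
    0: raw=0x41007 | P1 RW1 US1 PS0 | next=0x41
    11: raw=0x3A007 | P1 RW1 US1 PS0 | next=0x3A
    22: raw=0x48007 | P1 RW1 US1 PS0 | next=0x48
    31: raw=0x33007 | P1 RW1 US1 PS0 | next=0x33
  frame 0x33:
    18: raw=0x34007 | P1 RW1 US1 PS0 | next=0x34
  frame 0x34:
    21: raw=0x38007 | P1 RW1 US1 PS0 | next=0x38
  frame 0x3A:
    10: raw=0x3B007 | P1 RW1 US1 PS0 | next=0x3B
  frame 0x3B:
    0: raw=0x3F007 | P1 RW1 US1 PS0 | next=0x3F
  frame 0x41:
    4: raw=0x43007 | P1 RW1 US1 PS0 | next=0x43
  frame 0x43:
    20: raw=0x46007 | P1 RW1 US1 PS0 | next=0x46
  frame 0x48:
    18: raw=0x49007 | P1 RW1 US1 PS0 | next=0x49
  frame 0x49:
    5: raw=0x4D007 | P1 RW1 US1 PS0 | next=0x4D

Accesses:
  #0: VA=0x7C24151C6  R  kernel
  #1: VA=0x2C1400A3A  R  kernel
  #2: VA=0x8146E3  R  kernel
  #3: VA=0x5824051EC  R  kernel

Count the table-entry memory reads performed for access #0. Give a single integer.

Walk each access:
#0 VA=0x7C24151C6 (r,kernel):
  L0: frame=0x2F idx=31 entry=0x33007 [P=1 RW=1 US=1 PS=0]
  L1: frame=0x33 idx=18 entry=0x34007 [P=1 RW=1 US=1 PS=0]
  L2: frame=0x34 idx=21 entry=0x38007 [P=1 RW=1 US=1 PS=0]
  → PA=0x381C6  (3 entries read)
#1 VA=0x2C1400A3A (r,kernel):
  L0: frame=0x2F idx=11 entry=0x3A007 [P=1 RW=1 US=1 PS=0]
  L1: frame=0x3A idx=10 entry=0x3B007 [P=1 RW=1 US=1 PS=0]
  L2: frame=0x3B idx=0 entry=0x3F007 [P=1 RW=1 US=1 PS=0]
  → PA=0x3FA3A  (3 entries read)
#2 VA=0x8146E3 (r,kernel):
  L0: frame=0x2F idx=0 entry=0x41007 [P=1 RW=1 US=1 PS=0]
  L1: frame=0x41 idx=4 entry=0x43007 [P=1 RW=1 US=1 PS=0]
  L2: frame=0x43 idx=20 entry=0x46007 [P=1 RW=1 US=1 PS=0]
  → PA=0x466E3  (3 entries read)
#3 VA=0x5824051EC (r,kernel):
  L0: frame=0x2F idx=22 entry=0x48007 [P=1 RW=1 US=1 PS=0]
  L1: frame=0x48 idx=18 entry=0x49007 [P=1 RW=1 US=1 PS=0]
  L2: frame=0x49 idx=5 entry=0x4D007 [P=1 RW=1 US=1 PS=0]
  → PA=0x4D1EC  (3 entries read)

Entries read for #0: 3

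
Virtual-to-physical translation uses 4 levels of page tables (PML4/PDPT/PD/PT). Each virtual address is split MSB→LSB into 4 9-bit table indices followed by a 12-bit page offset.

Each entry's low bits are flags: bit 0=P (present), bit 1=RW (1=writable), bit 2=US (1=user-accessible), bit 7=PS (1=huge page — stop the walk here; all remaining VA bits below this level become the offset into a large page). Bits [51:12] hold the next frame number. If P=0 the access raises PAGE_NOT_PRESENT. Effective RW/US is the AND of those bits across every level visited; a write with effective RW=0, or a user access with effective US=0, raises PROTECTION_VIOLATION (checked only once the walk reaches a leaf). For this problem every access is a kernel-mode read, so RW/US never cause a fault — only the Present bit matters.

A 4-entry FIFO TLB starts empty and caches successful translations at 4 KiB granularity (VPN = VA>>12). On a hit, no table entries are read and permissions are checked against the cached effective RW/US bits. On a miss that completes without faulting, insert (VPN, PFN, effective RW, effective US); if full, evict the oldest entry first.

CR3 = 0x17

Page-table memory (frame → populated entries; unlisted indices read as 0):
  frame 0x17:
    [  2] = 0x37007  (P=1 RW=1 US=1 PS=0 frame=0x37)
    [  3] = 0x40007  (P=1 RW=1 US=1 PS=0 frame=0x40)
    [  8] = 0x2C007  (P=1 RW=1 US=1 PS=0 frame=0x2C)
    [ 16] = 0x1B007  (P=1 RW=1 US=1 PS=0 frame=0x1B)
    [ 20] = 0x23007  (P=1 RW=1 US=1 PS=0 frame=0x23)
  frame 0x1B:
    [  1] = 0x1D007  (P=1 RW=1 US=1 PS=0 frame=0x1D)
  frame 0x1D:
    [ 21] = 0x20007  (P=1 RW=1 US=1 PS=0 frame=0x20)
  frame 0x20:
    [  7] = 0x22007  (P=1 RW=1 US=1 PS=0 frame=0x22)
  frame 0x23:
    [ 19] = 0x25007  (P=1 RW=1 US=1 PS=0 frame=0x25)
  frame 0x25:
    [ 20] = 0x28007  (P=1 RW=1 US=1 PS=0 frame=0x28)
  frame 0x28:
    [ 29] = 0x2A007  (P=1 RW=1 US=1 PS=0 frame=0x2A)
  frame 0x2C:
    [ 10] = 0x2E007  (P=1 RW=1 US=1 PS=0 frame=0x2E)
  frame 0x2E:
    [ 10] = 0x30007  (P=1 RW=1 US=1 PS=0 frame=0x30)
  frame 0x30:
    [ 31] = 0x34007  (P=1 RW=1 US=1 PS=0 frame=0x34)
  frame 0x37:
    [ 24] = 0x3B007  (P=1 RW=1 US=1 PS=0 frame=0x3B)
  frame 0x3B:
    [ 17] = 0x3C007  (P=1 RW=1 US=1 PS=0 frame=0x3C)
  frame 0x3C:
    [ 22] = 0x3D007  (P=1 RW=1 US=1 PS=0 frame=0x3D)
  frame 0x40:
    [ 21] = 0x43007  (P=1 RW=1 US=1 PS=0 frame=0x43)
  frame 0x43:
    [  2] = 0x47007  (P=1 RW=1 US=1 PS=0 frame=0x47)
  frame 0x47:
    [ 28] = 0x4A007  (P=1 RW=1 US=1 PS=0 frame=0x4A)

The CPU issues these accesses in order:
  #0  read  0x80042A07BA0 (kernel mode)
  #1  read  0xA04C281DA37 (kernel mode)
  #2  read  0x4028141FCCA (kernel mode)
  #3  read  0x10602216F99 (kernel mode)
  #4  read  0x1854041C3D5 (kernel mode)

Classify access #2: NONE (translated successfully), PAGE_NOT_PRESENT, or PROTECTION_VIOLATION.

Walk each access:
#0 VA=0x80042A07BA0 (r,kernel):
  L0 @0x17[16] → 0x1B007  P=1,RW=1,US=1,PS=0
  L1 @0x1B[1] → 0x1D007  P=1,RW=1,US=1,PS=0
  L2 @0x1D[21] → 0x20007  P=1,RW=1,US=1,PS=0
  L3 @0x20[7] → 0x22007  P=1,RW=1,US=1,PS=0
  → PA=0x22BA0  (4 entries read)
#1 VA=0xA04C281DA37 (r,kernel):
  L0 @0x17[20] → 0x23007  P=1,RW=1,US=1,PS=0
  L1 @0x23[19] → 0x25007  P=1,RW=1,US=1,PS=0
  L2 @0x25[20] → 0x28007  P=1,RW=1,US=1,PS=0
  L3 @0x28[29] → 0x2A007  P=1,RW=1,US=1,PS=0
  → PA=0x2AA37  (4 entries read)
#2 VA=0x4028141FCCA (r,kernel):
  L0 @0x17[8] → 0x2C007  P=1,RW=1,US=1,PS=0
  L1 @0x2C[10] → 0x2E007  P=1,RW=1,US=1,PS=0
  L2 @0x2E[10] → 0x30007  P=1,RW=1,US=1,PS=0
  L3 @0x30[31] → 0x34007  P=1,RW=1,US=1,PS=0
  → PA=0x34CCA  (4 entries read)
#3 VA=0x10602216F99 (r,kernel):
  L0 @0x17[2] → 0x37007  P=1,RW=1,US=1,PS=0
  L1 @0x37[24] → 0x3B007  P=1,RW=1,US=1,PS=0
  L2 @0x3B[17] → 0x3C007  P=1,RW=1,US=1,PS=0
  L3 @0x3C[22] → 0x3D007  P=1,RW=1,US=1,PS=0
  → PA=0x3DF99  (4 entries read)
#4 VA=0x1854041C3D5 (r,kernel):
  L0 @0x17[3] → 0x40007  P=1,RW=1,US=1,PS=0
  L1 @0x40[21] → 0x43007  P=1,RW=1,US=1,PS=0
  L2 @0x43[2] → 0x47007  P=1,RW=1,US=1,PS=0
  L3 @0x47[28] → 0x4A007  P=1,RW=1,US=1,PS=0
  → PA=0x4A3D5  (4 entries read)

Access #2 fault: NONE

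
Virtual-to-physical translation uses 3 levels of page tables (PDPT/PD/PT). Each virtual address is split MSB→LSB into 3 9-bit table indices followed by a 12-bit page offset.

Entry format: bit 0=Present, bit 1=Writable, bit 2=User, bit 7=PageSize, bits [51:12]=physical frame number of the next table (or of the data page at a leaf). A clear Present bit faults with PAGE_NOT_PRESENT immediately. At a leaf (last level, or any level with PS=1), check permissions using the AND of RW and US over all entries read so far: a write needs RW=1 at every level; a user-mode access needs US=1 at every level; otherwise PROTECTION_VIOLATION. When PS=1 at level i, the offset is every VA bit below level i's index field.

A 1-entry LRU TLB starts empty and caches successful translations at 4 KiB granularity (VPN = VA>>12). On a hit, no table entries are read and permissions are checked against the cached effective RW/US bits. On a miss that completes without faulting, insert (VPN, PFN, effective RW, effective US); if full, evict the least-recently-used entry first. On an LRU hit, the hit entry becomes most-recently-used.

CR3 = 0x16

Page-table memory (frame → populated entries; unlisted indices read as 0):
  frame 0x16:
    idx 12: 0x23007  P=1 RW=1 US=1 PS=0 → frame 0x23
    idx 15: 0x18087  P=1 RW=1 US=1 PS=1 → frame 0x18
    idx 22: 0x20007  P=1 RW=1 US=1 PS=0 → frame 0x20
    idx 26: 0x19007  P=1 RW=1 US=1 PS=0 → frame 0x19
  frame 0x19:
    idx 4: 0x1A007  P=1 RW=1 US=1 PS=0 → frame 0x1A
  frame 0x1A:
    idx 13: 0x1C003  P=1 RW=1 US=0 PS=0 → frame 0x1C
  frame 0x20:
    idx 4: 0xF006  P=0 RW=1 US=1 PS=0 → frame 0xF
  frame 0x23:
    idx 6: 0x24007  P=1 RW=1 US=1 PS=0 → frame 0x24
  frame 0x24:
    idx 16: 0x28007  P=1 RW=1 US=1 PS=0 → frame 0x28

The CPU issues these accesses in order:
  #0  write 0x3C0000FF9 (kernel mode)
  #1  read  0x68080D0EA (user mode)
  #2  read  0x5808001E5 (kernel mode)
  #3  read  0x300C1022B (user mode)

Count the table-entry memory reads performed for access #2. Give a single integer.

Per-access translation:
#0 VA=0x3C0000FF9 (w,kernel):
  L0 @0x16[15] → 0x18087  P=1,RW=1,US=1,PS=1
  → PA=0x18FF9 (huge @L0)  (1 entries read)
#1 VA=0x68080D0EA (r,user):
  L0 @0x16[26] → 0x19007  P=1,RW=1,US=1,PS=0
  L1 @0x19[4] → 0x1A007  P=1,RW=1,US=1,PS=0
  L2 @0x1A[13] → 0x1C003  P=1,RW=1,US=0,PS=0
  → PROTECTION_VIOLATION  (3 entries read)
#2 VA=0x5808001E5 (r,kernel):
  L0 @0x16[22] → 0x20007  P=1,RW=1,US=1,PS=0
  L1 @0x20[4] → 0xF006  P=0,RW=1,US=1,PS=0
  → PAGE_NOT_PRESENT  (2 entries read)
#3 VA=0x300C1022B (r,user):
  L0 @0x16[12] → 0x23007  P=1,RW=1,US=1,PS=0
  L1 @0x23[6] → 0x24007  P=1,RW=1,US=1,PS=0
  L2 @0x24[16] → 0x28007  P=1,RW=1,US=1,PS=0
  → PA=0x2822B  (3 entries read)

Entries read for #2: 2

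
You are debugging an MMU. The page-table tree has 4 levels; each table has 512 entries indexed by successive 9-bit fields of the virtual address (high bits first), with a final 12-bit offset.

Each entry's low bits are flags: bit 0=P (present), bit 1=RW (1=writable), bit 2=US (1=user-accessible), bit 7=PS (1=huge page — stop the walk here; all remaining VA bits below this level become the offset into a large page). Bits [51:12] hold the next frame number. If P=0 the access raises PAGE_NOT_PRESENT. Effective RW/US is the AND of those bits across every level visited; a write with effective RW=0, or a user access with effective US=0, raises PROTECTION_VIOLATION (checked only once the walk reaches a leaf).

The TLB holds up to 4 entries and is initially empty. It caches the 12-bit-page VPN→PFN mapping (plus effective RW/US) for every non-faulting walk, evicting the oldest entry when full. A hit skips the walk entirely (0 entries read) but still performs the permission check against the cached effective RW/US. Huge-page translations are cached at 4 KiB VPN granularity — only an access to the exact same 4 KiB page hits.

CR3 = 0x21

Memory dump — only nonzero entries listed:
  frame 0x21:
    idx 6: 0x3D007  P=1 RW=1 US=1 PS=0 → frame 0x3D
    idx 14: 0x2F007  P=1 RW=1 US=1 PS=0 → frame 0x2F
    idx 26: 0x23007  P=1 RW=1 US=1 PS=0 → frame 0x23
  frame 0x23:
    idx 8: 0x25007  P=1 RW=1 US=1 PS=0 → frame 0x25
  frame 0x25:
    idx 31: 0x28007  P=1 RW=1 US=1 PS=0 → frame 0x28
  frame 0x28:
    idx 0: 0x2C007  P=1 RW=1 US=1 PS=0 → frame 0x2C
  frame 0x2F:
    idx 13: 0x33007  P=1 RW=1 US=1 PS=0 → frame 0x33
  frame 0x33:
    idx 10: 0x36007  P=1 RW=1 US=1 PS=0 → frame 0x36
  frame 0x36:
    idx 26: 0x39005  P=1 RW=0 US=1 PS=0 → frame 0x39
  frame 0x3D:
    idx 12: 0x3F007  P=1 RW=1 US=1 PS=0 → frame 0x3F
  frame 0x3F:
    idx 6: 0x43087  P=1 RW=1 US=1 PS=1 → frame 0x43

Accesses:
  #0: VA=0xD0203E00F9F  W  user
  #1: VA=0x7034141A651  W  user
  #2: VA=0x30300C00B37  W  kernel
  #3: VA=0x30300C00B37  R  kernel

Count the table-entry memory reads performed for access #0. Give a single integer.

Walk each access:
#0 VA=0xD0203E00F9F (w,user):
  lvl0: tbl 0x21, slot 26 ⇒ 0x23007 (P1/RW1/US1/PS0)
  lvl1: tbl 0x23, slot 8 ⇒ 0x25007 (P1/RW1/US1/PS0)
  lvl2: tbl 0x25, slot 31 ⇒ 0x28007 (P1/RW1/US1/PS0)
  lvl3: tbl 0x28, slot 0 ⇒ 0x2C007 (P1/RW1/US1/PS0)
  ✓ 0x2CF9F  — 4 lookups
#1 VA=0x7034141A651 (w,user):
  lvl0: tbl 0x21, slot 14 ⇒ 0x2F007 (P1/RW1/US1/PS0)
  lvl1: tbl 0x2F, slot 13 ⇒ 0x33007 (P1/RW1/US1/PS0)
  lvl2: tbl 0x33, slot 10 ⇒ 0x36007 (P1/RW1/US1/PS0)
  lvl3: tbl 0x36, slot 26 ⇒ 0x39005 (P1/RW0/US1/PS0)
  ⇒ fault: PROTECTION_VIOLATION  — 4 lookups
#2 VA=0x30300C00B37 (w,kernel):
  lvl0: tbl 0x21, slot 6 ⇒ 0x3D007 (P1/RW1/US1/PS0)
  lvl1: tbl 0x3D, slot 12 ⇒ 0x3F007 (P1/RW1/US1/PS0)
  lvl2: tbl 0x3F, slot 6 ⇒ 0x43087 (P1/RW1/US1/PS1)
  ✓ 0x43B37 (huge @L2)  — 3 lookups
#3 VA=0x30300C00B37 (r,kernel):
  TLB hit vpn=0x30300C00 → PA=0x43B37

Entries read for #0: 4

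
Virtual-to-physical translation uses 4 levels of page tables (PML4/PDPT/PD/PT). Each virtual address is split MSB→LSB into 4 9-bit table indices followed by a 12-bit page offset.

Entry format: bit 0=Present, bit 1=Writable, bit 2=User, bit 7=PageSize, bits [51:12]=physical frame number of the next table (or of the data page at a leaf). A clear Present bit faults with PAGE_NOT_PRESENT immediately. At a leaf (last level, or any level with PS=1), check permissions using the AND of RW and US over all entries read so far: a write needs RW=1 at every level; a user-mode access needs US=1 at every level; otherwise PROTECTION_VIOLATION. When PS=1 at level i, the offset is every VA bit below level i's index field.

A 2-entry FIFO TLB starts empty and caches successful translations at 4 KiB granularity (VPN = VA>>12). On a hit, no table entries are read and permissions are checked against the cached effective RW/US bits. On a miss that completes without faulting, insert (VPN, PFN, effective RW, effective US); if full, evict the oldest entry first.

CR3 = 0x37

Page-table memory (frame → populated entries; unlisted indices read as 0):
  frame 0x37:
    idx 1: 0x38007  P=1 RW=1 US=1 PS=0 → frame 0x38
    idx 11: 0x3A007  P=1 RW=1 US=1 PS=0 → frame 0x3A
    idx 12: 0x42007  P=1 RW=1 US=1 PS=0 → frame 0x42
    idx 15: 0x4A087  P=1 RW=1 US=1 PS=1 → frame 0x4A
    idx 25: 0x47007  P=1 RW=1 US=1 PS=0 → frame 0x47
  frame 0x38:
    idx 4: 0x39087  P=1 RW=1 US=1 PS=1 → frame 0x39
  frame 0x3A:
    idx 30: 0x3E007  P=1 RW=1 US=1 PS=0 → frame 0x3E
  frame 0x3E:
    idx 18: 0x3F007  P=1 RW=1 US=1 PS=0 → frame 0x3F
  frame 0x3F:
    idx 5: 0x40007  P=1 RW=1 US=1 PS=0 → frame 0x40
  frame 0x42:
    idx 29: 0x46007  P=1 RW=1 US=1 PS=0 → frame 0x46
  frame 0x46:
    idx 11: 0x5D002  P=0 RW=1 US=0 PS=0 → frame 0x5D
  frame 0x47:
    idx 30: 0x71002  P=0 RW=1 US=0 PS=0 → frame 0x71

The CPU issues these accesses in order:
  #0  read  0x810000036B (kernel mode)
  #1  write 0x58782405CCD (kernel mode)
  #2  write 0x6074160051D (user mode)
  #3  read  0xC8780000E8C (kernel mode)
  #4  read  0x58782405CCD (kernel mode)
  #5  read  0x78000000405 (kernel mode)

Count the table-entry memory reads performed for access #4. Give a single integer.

Trace:
#0 VA=0x810000036B (r,kernel):
  lvl0: tbl 0x37, slot 1 ⇒ 0x38007 (P1/RW1/US1/PS0)
  lvl1: tbl 0x38, slot 4 ⇒ 0x39087 (P1/RW1/US1/PS1)
  → PA=0x3936B (huge @L1)  (2 entries read)
#1 VA=0x58782405CCD (w,kernel):
  lvl0: tbl 0x37, slot 11 ⇒ 0x3A007 (P1/RW1/US1/PS0)
  lvl1: tbl 0x3A, slot 30 ⇒ 0x3E007 (P1/RW1/US1/PS0)
  lvl2: tbl 0x3E, slot 18 ⇒ 0x3F007 (P1/RW1/US1/PS0)
  lvl3: tbl 0x3F, slot 5 ⇒ 0x40007 (P1/RW1/US1/PS0)
  → PA=0x40CCD  (4 entries read)
#2 VA=0x6074160051D (w,user):
  lvl0: tbl 0x37, slot 12 ⇒ 0x42007 (P1/RW1/US1/PS0)
  lvl1: tbl 0x42, slot 29 ⇒ 0x46007 (P1/RW1/US1/PS0)
  lvl2: tbl 0x46, slot 11 ⇒ 0x5D002 (P0/RW1/US0/PS0)
  ⇒ fault: PAGE_NOT_PRESENT  — 3 lookups
#3 VA=0xC8780000E8C (r,kernel):
  lvl0: tbl 0x37, slot 25 ⇒ 0x47007 (P1/RW1/US1/PS0)
  lvl1: tbl 0x47, slot 30 ⇒ 0x71002 (P0/RW1/US0/PS0)
  ⇒ fault: PAGE_NOT_PRESENT  — 2 lookups
#4 VA=0x58782405CCD (r,kernel):
  TLB hit vpn=0x58782405 → PA=0x40CCD
#5 VA=0x78000000405 (r,kernel):
  lvl0: tbl 0x37, slot 15 ⇒ 0x4A087 (P1/RW1/US1/PS1)
  → PA=0x4A405 (huge @L0)  (1 entries read)

Entries read for #4: 0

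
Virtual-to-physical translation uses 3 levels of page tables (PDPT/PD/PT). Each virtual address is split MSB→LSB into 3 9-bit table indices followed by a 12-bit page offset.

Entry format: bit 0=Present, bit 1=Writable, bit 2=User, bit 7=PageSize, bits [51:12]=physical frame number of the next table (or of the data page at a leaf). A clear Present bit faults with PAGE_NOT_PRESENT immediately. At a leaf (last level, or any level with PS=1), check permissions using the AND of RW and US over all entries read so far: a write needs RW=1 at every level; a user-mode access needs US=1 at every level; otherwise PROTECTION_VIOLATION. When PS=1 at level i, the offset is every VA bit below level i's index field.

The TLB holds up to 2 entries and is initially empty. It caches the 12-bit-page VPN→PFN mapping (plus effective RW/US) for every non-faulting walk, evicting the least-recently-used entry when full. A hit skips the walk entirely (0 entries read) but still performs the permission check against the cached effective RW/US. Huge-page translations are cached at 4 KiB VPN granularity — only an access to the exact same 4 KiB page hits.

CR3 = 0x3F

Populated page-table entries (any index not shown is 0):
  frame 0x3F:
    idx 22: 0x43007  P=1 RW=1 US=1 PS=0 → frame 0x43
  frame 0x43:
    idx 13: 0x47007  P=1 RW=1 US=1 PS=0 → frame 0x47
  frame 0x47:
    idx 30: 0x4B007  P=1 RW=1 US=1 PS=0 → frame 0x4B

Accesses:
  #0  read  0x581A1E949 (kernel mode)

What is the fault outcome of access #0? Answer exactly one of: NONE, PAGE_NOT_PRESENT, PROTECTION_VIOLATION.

Walk each access:
#0 VA=0x581A1E949 (r,kernel):
  [0] read 0x3F idx=22: raw=0x43007 flags P=1 W=1 U=1 S=0
  [1] read 0x43 idx=13: raw=0x47007 flags P=1 W=1 U=1 S=0
  [2] read 0x47 idx=30: raw=0x4B007 flags P=1 W=1 U=1 S=0
  ✓ 0x4B949  — 3 lookups

Access #0 fault: NONE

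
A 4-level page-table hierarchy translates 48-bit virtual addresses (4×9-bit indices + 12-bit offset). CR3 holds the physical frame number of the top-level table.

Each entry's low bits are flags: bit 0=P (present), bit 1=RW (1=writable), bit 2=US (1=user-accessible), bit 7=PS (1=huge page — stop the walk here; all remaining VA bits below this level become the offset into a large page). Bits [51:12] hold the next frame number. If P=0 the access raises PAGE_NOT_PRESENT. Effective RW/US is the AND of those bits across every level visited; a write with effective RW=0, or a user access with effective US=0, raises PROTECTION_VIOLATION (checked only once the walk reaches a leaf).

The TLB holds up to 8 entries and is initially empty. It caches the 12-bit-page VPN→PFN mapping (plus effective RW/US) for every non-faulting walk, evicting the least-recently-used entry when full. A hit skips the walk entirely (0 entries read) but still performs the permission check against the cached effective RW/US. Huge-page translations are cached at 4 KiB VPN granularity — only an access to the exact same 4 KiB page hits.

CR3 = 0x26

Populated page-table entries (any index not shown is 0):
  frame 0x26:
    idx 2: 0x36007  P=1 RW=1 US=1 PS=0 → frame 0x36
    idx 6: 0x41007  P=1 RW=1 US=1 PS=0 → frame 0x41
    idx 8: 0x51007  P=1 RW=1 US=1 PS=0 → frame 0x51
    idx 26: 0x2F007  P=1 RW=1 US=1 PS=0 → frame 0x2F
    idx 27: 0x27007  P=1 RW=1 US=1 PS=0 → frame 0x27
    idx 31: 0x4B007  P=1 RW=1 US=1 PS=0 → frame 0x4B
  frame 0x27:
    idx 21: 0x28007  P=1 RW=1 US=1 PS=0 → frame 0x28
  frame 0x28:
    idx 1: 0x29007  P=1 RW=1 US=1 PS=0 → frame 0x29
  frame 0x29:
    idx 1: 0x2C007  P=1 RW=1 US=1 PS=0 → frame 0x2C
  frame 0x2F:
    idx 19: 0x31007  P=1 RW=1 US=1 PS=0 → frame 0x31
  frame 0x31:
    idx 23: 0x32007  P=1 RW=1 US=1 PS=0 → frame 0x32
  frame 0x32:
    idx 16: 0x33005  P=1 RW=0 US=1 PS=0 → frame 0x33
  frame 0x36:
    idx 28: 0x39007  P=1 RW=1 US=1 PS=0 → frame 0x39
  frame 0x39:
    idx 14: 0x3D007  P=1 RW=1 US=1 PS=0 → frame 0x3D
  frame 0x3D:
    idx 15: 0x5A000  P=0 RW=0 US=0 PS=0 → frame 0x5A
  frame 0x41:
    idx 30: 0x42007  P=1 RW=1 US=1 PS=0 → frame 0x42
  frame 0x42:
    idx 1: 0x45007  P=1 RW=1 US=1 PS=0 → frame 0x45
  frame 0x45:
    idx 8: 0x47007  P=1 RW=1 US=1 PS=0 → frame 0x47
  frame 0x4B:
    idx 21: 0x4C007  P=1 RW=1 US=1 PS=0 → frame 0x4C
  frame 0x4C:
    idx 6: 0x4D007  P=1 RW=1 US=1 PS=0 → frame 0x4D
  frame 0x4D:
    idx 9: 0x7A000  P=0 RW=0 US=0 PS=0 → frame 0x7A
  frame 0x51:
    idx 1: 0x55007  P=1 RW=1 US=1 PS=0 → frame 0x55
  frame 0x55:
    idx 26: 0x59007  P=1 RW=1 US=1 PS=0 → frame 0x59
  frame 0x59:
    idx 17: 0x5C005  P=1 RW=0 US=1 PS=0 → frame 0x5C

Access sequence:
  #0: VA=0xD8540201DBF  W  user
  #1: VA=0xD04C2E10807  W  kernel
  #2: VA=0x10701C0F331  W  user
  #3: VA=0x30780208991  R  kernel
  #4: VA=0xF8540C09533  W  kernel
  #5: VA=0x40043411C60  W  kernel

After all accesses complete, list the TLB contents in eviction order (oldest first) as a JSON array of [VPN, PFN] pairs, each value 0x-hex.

Per-access translation:
#0 VA=0xD8540201DBF (w,user):
  [0] read 0x26 idx=27: raw=0x27007 flags P=1 W=1 U=1 S=0
  [1] read 0x27 idx=21: raw=0x28007 flags P=1 W=1 U=1 S=0
  [2] read 0x28 idx=1: raw=0x29007 flags P=1 W=1 U=1 S=0
  [3] read 0x29 idx=1: raw=0x2C007 flags P=1 W=1 U=1 S=0
  ✓ 0x2CDBF  — 4 lookups
#1 VA=0xD04C2E10807 (w,kernel):
  [0] read 0x26 idx=26: raw=0x2F007 flags P=1 W=1 U=1 S=0
  [1] read 0x2F idx=19: raw=0x31007 flags P=1 W=1 U=1 S=0
  [2] read 0x31 idx=23: raw=0x32007 flags P=1 W=1 U=1 S=0
  [3] read 0x32 idx=16: raw=0x33005 flags P=1 W=0 U=1 S=0
  ✗ PROTECTION_VIOLATION  [4 reads]
#2 VA=0x10701C0F331 (w,user):
  [0] read 0x26 idx=2: raw=0x36007 flags P=1 W=1 U=1 S=0
  [1] read 0x36 idx=28: raw=0x39007 flags P=1 W=1 U=1 S=0
  [2] read 0x39 idx=14: raw=0x3D007 flags P=1 W=1 U=1 S=0
  [3] read 0x3D idx=15: raw=0x5A000 flags P=0 W=0 U=0 S=0
  ✗ PAGE_NOT_PRESENT  [4 reads]
#3 VA=0x30780208991 (r,kernel):
  [0] read 0x26 idx=6: raw=0x41007 flags P=1 W=1 U=1 S=0
  [1] read 0x41 idx=30: raw=0x42007 flags P=1 W=1 U=1 S=0
  [2] read 0x42 idx=1: raw=0x45007 flags P=1 W=1 U=1 S=0
  [3] read 0x45 idx=8: raw=0x47007 flags P=1 W=1 U=1 S=0
  ✓ 0x47991  — 4 lookups
#4 VA=0xF8540C09533 (w,kernel):
  [0] read 0x26 idx=31: raw=0x4B007 flags P=1 W=1 U=1 S=0
  [1] read 0x4B idx=21: raw=0x4C007 flags P=1 W=1 U=1 S=0
  [2] read 0x4C idx=6: raw=0x4D007 flags P=1 W=1 U=1 S=0
  [3] read 0x4D idx=9: raw=0x7A000 flags P=0 W=0 U=0 S=0
  ✗ PAGE_NOT_PRESENT  [4 reads]
#5 VA=0x40043411C60 (w,kernel):
  [0] read 0x26 idx=8: raw=0x51007 flags P=1 W=1 U=1 S=0
  [1] read 0x51 idx=1: raw=0x55007 flags P=1 W=1 U=1 S=0
  [2] read 0x55 idx=26: raw=0x59007 flags P=1 W=1 U=1 S=0
  [3] read 0x59 idx=17: raw=0x5C005 flags P=1 W=0 U=1 S=0
  ✗ PROTECTION_VIOLATION  [4 reads]

TLB: [["0xD8540201", "0x2C"], ["0x30780208", "0x47"]]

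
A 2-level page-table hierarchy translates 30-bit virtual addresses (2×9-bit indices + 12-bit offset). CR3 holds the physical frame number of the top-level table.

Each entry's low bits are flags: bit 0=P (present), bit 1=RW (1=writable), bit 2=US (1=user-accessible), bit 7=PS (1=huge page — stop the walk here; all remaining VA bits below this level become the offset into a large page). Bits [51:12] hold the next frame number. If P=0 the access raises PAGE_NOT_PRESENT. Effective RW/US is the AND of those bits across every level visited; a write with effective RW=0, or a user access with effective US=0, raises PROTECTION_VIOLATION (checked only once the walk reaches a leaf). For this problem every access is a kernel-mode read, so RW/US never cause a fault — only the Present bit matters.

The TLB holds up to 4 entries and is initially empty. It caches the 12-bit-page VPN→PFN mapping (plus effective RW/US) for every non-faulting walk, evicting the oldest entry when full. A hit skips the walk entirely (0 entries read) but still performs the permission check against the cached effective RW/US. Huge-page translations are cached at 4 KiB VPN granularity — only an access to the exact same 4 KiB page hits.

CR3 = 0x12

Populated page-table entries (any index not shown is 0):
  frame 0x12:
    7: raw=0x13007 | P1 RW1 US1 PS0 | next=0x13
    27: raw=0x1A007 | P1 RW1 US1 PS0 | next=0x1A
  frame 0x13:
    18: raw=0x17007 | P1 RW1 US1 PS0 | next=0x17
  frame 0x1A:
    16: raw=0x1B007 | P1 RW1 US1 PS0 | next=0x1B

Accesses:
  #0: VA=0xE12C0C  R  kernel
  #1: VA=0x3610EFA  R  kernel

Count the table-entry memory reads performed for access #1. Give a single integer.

Walk each access:
#0 VA=0xE12C0C (r,kernel):
  [0] read 0x12 idx=7: raw=0x13007 flags P=1 W=1 U=1 S=0
  [1] read 0x13 idx=18: raw=0x17007 flags P=1 W=1 U=1 S=0
  → PA=0x17C0C  (2 entries read)
#1 VA=0x3610EFA (r,kernel):
  [0] read 0x12 idx=27: raw=0x1A007 flags P=1 W=1 U=1 S=0
  [1] read 0x1A idx=16: raw=0x1B007 flags P=1 W=1 U=1 S=0
  → PA=0x1BEFA  (2 entries read)

Entries read for #1: 2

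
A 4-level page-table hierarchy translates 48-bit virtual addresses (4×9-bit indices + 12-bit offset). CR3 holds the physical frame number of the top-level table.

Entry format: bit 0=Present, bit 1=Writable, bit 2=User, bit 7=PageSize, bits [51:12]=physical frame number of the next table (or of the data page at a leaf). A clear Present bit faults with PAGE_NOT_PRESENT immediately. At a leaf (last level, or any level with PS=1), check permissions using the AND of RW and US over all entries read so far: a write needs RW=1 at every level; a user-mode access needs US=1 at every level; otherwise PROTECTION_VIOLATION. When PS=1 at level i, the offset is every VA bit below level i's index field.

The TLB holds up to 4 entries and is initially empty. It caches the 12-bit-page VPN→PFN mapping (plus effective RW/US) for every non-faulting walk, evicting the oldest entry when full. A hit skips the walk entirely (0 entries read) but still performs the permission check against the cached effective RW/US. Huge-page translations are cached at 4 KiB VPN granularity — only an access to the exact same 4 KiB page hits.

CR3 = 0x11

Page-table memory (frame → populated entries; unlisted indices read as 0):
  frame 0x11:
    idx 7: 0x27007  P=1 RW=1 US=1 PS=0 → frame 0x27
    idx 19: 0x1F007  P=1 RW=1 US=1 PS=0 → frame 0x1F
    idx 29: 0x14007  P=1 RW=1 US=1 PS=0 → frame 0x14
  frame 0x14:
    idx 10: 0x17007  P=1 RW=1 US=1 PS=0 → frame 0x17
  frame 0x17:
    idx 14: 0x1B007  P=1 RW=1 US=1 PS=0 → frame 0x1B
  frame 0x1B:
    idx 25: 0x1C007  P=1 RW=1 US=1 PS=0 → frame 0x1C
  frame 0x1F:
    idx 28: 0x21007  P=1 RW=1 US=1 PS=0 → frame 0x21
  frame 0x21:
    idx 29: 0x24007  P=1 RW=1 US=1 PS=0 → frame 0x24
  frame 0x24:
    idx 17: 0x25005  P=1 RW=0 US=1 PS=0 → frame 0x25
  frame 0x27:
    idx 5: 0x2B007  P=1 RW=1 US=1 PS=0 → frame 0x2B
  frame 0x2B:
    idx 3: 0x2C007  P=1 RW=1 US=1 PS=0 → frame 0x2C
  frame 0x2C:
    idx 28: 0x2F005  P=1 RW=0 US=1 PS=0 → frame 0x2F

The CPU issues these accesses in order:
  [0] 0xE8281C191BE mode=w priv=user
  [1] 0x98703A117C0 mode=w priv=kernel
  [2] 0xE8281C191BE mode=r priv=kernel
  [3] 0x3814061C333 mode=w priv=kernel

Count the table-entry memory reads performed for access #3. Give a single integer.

Trace:
#0 VA=0xE8281C191BE (w,user):
  L0 @0x11[29] → 0x14007  P=1,RW=1,US=1,PS=0
  L1 @0x14[10] → 0x17007  P=1,RW=1,US=1,PS=0
  L2 @0x17[14] → 0x1B007  P=1,RW=1,US=1,PS=0
  L3 @0x1B[25] → 0x1C007  P=1,RW=1,US=1,PS=0
  ✓ 0x1C1BE  — 4 lookups
#1 VA=0x98703A117C0 (w,kernel):
  L0 @0x11[19] → 0x1F007  P=1,RW=1,US=1,PS=0
  L1 @0x1F[28] → 0x21007  P=1,RW=1,US=1,PS=0
  L2 @0x21[29] → 0x24007  P=1,RW=1,US=1,PS=0
  L3 @0x24[17] → 0x25005  P=1,RW=0,US=1,PS=0
  ✗ PROTECTION_VIOLATION  [4 reads]
#2 VA=0xE8281C191BE (r,kernel):
  TLB hit vpn=0xE8281C19 → PA=0x1C1BE
#3 VA=0x3814061C333 (w,kernel):
  L0 @0x11[7] → 0x27007  P=1,RW=1,US=1,PS=0
  L1 @0x27[5] → 0x2B007  P=1,RW=1,US=1,PS=0
  L2 @0x2B[3] → 0x2C007  P=1,RW=1,US=1,PS=0
  L3 @0x2C[28] → 0x2F005  P=1,RW=0,US=1,PS=0
  ✗ PROTECTION_VIOLATION  [4 reads]

Entries read for #3: 4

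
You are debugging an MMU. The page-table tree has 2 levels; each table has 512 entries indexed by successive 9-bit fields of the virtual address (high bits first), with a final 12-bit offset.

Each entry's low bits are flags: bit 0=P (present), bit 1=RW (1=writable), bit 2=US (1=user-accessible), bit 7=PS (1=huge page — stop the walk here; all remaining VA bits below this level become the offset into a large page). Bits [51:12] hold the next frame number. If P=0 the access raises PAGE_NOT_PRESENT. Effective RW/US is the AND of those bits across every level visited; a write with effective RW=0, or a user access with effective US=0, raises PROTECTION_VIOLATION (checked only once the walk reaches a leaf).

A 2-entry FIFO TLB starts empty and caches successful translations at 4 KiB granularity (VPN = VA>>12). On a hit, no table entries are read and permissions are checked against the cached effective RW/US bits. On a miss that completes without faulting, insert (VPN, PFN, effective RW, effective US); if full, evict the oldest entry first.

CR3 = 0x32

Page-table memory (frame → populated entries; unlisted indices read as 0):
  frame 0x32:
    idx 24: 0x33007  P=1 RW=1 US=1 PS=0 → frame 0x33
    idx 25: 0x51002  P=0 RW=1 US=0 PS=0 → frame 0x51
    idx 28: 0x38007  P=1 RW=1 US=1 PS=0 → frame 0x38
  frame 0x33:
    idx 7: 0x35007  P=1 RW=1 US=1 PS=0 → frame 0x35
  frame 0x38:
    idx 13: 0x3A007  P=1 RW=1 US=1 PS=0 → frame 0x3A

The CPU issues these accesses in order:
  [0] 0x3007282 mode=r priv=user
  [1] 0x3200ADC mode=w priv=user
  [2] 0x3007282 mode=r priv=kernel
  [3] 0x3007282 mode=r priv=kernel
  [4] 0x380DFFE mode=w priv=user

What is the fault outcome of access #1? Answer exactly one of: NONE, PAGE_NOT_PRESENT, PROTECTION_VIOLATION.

Per-access translation:
#0 VA=0x3007282 (r,user):
  L0 @0x32[24] → 0x33007  P=1,RW=1,US=1,PS=0
  L1 @0x33[7] → 0x35007  P=1,RW=1,US=1,PS=0
  ⇒ phys 0x35282  [2 reads]
#1 VA=0x3200ADC (w,user):
  L0 @0x32[25] → 0x51002  P=0,RW=1,US=0,PS=0
  ✗ PAGE_NOT_PRESENT  [1 reads]
#2 VA=0x3007282 (r,kernel):
  TLB hit vpn=0x3007 → PA=0x35282
#3 VA=0x3007282 (r,kernel):
  TLB hit vpn=0x3007 → PA=0x35282
#4 VA=0x380DFFE (w,user):
  L0 @0x32[28] → 0x38007  P=1,RW=1,US=1,PS=0
  L1 @0x38[13] → 0x3A007  P=1,RW=1,US=1,PS=0
  ⇒ phys 0x3AFFE  [2 reads]

Access #1 fault: PAGE_NOT_PRESENT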